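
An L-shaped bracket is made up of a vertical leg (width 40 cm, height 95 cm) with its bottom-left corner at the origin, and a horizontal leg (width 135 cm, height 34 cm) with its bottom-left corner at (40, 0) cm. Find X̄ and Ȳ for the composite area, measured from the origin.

vertical leg: A = 40 × 95 = 3800.00, centroid at (20.00, 47.50).
horizontal leg: A = 135 × 34 = 4590.00, centroid at (107.50, 17.00).
ΣA = 8390.00 cm²
ΣAX̄ = (3800.00)(20.00) + (4590.00)(107.50) = 569425.00 cm³
ΣAȲ = (3800.00)(47.50) + (4590.00)(17.00) = 258530.00 cm³
X̄ = 569425.00 / 8390.00 = 67.87 cm
Ȳ = 258530.00 / 8390.00 = 30.81 cm

X̄ = 67.87 cm, Ȳ = 30.81 cm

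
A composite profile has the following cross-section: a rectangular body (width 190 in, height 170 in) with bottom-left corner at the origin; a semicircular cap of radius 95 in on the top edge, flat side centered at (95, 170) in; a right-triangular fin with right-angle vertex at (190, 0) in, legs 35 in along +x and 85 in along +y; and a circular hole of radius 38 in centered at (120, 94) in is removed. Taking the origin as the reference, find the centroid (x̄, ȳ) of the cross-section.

x̄ = 96.04 in, ȳ = 123.03 in

rectangular body: A = 190 × 170 = 32300.00, centroid at (95.00, 85.00).
semicircular top: A = ½π·95² = 14176.44, centroid at (95.00, 210.32).
triangular fin: A = ½·35·85 = 1487.50, centroid at (201.67, 28.33).
hole: A = −π·38² = -4536.46, centroid at (120.00, 94.00).
ΣA = 43427.48 in²
ΣAx̄ = (32300.00)(95.00) + (14176.44)(95.00) + (1487.50)(201.67) + (-4536.46)(120.00) = 4170865.49 in³
ΣAȳ = (32300.00)(85.00) + (14176.44)(210.32) + (1487.50)(28.33) + (-4536.46)(94.00) = 5342796.21 in³
x̄ = 4170865.49 / 43427.48 = 96.04 in
ȳ = 5342796.21 / 43427.48 = 123.03 in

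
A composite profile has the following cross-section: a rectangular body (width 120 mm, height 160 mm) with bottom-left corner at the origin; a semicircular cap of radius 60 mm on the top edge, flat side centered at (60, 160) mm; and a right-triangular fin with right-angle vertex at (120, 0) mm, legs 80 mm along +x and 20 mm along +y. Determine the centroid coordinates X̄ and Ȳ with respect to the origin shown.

X̄ = 62.70 mm, Ȳ = 100.96 mm

rectangular body: A = 120 × 160 = 19200.00, centroid at (60.00, 80.00).
semicircular top: A = ½π·60² = 5654.87, centroid at (60.00, 185.46).
triangular fin: A = ½·80·20 = 800.00, centroid at (146.67, 6.67).
ΣA = 25654.87 mm², ΣAX̄ = 1608625.34 mm³, ΣAȲ = 2590112.02 mm³.
X̄ = 1608625.34/25654.87 = 62.70 mm; Ȳ = 2590112.02/25654.87 = 100.96 mm.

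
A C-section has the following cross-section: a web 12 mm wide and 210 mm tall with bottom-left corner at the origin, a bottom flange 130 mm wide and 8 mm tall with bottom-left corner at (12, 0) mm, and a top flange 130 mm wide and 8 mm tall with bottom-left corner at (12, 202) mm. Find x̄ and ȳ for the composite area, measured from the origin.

x̄ = 38.10 mm, ȳ = 105.00 mm

web: A = 12 × 210 = 2520.00, centroid at (6.00, 105.00).
bottom flange: A = 130 × 8 = 1040.00, centroid at (77.00, 4.00).
top flange: A = 130 × 8 = 1040.00, centroid at (77.00, 206.00).
ΣA = 4600.00 mm²
ΣAx̄ = (2520.00)(6.00) + (1040.00)(77.00) + (1040.00)(77.00) = 175280.00 mm³
ΣAȳ = (2520.00)(105.00) + (1040.00)(4.00) + (1040.00)(206.00) = 483000.00 mm³
x̄ = 175280.00 / 4600.00 = 38.10 mm
ȳ = 483000.00 / 4600.00 = 105.00 mm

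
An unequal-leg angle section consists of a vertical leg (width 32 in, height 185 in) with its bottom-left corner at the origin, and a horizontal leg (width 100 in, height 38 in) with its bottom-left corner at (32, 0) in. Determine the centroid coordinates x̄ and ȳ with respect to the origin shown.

vertical leg: A = 32 × 185 = 5920.00, centroid at (16.00, 92.50).
horizontal leg: A = 100 × 38 = 3800.00, centroid at (82.00, 19.00).
ΣA = 9720.00 in²
ΣAx̄ = (5920.00)(16.00) + (3800.00)(82.00) = 406320.00 in³
ΣAȳ = (5920.00)(92.50) + (3800.00)(19.00) = 619800.00 in³
x̄ = 406320.00 / 9720.00 = 41.80 in
ȳ = 619800.00 / 9720.00 = 63.77 in

x̄ = 41.80 in, ȳ = 63.77 in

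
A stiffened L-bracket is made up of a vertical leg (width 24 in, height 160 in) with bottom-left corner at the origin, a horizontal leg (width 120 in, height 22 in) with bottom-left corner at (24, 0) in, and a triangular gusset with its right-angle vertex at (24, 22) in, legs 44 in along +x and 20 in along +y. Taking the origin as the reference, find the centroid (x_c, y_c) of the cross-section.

Part | A | x̄ᵢ | ȳᵢ | A·x̄ᵢ | A·ȳᵢ
vertical leg | 3840.00 | 12.00 | 80.00 | 46080.00 | 307200.00
horizontal leg | 2640.00 | 84.00 | 11.00 | 221760.00 | 29040.00
gusset | 440.00 | 38.67 | 28.67 | 17013.33 | 12613.33
Σ | 6920.00 |  |  | 284853.33 | 348853.33
x_c = 284853.33 / 6920.00 = 41.16 in
y_c = 348853.33 / 6920.00 = 50.41 in

x_c = 41.16 in, y_c = 50.41 in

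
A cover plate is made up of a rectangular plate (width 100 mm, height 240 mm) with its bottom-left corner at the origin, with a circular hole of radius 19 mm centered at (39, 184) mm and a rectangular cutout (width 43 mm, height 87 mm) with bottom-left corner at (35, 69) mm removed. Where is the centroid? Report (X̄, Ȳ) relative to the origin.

plate: A = 100 × 240 = 24000.00, centroid at (50.00, 120.00).
hole 1: A = −π·19² = -1134.11, centroid at (39.00, 184.00).
hole 2: A = −(43 × 87) = -3741.00, centroid at (56.50, 112.50).
ΣA = 19124.89 mm², ΣAX̄ = 944403.02 mm³, ΣAȲ = 2250460.35 mm³.
X̄ = 944403.02/19124.89 = 49.38 mm; Ȳ = 2250460.35/19124.89 = 117.67 mm.

X̄ = 49.38 mm, Ȳ = 117.67 mm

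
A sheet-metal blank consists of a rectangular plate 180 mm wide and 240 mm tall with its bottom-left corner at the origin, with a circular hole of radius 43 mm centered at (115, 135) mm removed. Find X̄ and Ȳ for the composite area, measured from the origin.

Part | A | x̄ᵢ | ȳᵢ | A·x̄ᵢ | A·ȳᵢ
plate | 43200.00 | 90.00 | 120.00 | 3888000.00 | 5184000.00
hole | -5808.80 | 115.00 | 135.00 | -668012.55 | -784188.65
Σ | 37391.20 |  |  | 3219987.45 | 4399811.35
X̄ = 3219987.45 / 37391.20 = 86.12 mm
Ȳ = 4399811.35 / 37391.20 = 117.67 mm

X̄ = 86.12 mm, Ȳ = 117.67 mm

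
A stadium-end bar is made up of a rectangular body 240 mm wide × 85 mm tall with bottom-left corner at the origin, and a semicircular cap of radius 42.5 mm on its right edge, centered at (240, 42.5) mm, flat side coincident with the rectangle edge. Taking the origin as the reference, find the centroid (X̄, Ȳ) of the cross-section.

Part | A | x̄ᵢ | ȳᵢ | A·x̄ᵢ | A·ȳᵢ
rectangular body | 20400.00 | 120.00 | 42.50 | 2448000.00 | 867000.00
semicircular end | 2837.25 | 258.04 | 42.50 | 732117.29 | 120583.16
Σ | 23237.25 |  |  | 3180117.29 | 987583.16
X̄ = 3180117.29 / 23237.25 = 136.85 mm
Ȳ = 987583.16 / 23237.25 = 42.50 mm

X̄ = 136.85 mm, Ȳ = 42.50 mm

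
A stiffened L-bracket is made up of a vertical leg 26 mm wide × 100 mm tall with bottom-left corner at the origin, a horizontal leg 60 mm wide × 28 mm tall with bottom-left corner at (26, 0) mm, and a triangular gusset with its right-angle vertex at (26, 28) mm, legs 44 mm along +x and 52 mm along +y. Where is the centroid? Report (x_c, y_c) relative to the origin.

vertical leg: A = 26 × 100 = 2600.00, centroid at (13.00, 50.00).
horizontal leg: A = 60 × 28 = 1680.00, centroid at (56.00, 14.00).
gusset: A = ½·44·52 = 1144.00, centroid at (40.67, 45.33).
ΣA = 5424.00 mm²
ΣAx_c = (2600.00)(13.00) + (1680.00)(56.00) + (1144.00)(40.67) = 174402.67 mm³
ΣAy_c = (2600.00)(50.00) + (1680.00)(14.00) + (1144.00)(45.33) = 205381.33 mm³
x_c = 174402.67 / 5424.00 = 32.15 mm
y_c = 205381.33 / 5424.00 = 37.87 mm

x_c = 32.15 mm, y_c = 37.87 mm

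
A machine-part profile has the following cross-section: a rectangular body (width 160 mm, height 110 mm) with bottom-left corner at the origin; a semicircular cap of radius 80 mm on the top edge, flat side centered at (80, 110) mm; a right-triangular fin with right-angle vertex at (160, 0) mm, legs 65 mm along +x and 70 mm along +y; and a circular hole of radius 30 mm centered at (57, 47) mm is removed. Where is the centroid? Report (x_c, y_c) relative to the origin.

rectangular body: A = 160 × 110 = 17600.00, centroid at (80.00, 55.00).
semicircular top: A = ½π·80² = 10053.10, centroid at (80.00, 143.95).
triangular fin: A = ½·65·70 = 2275.00, centroid at (181.67, 23.33).
hole: A = −π·30² = -2827.43, centroid at (57.00, 47.00).
ΣA = 27100.66 mm²
ΣAx_c = (17600.00)(80.00) + (10053.10)(80.00) + (2275.00)(181.67) + (-2827.43)(57.00) = 2464375.68 mm³
ΣAy_c = (17600.00)(55.00) + (10053.10)(143.95) + (2275.00)(23.33) + (-2827.43)(47.00) = 2335367.91 mm³
x_c = 2464375.68 / 27100.66 = 90.93 mm
y_c = 2335367.91 / 27100.66 = 86.17 mm

x_c = 90.93 mm, y_c = 86.17 mm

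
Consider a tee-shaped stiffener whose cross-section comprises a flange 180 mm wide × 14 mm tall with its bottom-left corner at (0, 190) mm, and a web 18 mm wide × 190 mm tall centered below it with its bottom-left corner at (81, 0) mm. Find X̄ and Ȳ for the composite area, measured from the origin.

web: A = 18 × 190 = 3420.00, centroid at (90.00, 95.00).
flange: A = 180 × 14 = 2520.00, centroid at (90.00, 197.00).
ΣA = 5940.00 mm², ΣAX̄ = 534600.00 mm³, ΣAȲ = 821340.00 mm³.
X̄ = 534600.00/5940.00 = 90.00 mm; Ȳ = 821340.00/5940.00 = 138.27 mm.

X̄ = 90.00 mm, Ȳ = 138.27 mm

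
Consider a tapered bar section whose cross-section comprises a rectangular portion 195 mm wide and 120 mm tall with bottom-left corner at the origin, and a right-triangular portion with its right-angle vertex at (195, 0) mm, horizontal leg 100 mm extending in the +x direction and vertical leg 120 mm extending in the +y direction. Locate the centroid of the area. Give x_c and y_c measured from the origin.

x_c = 124.20 mm, y_c = 55.92 mm

Part | A | x̄ᵢ | ȳᵢ | A·x̄ᵢ | A·ȳᵢ
rectangular portion | 23400.00 | 97.50 | 60.00 | 2281500.00 | 1404000.00
triangular portion | 6000.00 | 228.33 | 40.00 | 1370000.00 | 240000.00
Σ | 29400.00 |  |  | 3651500.00 | 1644000.00
x_c = 3651500.00 / 29400.00 = 124.20 mm
y_c = 1644000.00 / 29400.00 = 55.92 mm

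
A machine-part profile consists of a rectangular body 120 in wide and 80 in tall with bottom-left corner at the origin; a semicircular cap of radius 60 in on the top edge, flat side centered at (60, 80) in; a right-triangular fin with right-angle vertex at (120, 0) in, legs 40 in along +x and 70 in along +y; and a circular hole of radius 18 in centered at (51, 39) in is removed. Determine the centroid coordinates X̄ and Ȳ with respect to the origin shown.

Part | A | x̄ᵢ | ȳᵢ | A·x̄ᵢ | A·ȳᵢ
rectangular body | 9600.00 | 60.00 | 40.00 | 576000.00 | 384000.00
semicircular top | 5654.87 | 60.00 | 105.46 | 339292.01 | 596389.34
triangular fin | 1400.00 | 133.33 | 23.33 | 186666.67 | 32666.67
hole | -1017.88 | 51.00 | 39.00 | -51911.68 | -39697.16
Σ | 15636.99 |  |  | 1050047.00 | 973358.84
X̄ = 1050047.00 / 15636.99 = 67.15 in
Ȳ = 973358.84 / 15636.99 = 62.25 in

X̄ = 67.15 in, Ȳ = 62.25 in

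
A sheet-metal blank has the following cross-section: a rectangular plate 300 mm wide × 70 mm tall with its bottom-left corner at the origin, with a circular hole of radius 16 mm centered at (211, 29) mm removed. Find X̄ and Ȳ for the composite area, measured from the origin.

Part | A | x̄ᵢ | ȳᵢ | A·x̄ᵢ | A·ȳᵢ
plate | 21000.00 | 150.00 | 35.00 | 3150000.00 | 735000.00
hole | -804.25 | 211.00 | 29.00 | -169696.27 | -23323.18
Σ | 20195.75 |  |  | 2980303.73 | 711676.82
X̄ = 2980303.73 / 20195.75 = 147.57 mm
Ȳ = 711676.82 / 20195.75 = 35.24 mm

X̄ = 147.57 mm, Ȳ = 35.24 mm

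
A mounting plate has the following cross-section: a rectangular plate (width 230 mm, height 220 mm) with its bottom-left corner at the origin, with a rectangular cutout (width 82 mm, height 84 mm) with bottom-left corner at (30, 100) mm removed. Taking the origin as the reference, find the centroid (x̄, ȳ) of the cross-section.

Part | A | x̄ᵢ | ȳᵢ | A·x̄ᵢ | A·ȳᵢ
plate | 50600.00 | 115.00 | 110.00 | 5819000.00 | 5566000.00
hole | -6888.00 | 71.00 | 142.00 | -489048.00 | -978096.00
Σ | 43712.00 |  |  | 5329952.00 | 4587904.00
x̄ = 5329952.00 / 43712.00 = 121.93 mm
ȳ = 4587904.00 / 43712.00 = 104.96 mm

x̄ = 121.93 mm, ȳ = 104.96 mm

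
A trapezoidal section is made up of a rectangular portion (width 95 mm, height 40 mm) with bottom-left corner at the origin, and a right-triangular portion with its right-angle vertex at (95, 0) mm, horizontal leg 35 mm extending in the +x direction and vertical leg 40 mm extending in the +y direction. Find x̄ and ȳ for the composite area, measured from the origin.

x̄ = 56.70 mm, ȳ = 18.96 mm

rectangular portion: A = 95 × 40 = 3800.00, centroid at (47.50, 20.00).
triangular portion: A = ½·35·40 = 700.00, centroid at (106.67, 13.33).
ΣA = 4500.00 mm², ΣAx̄ = 255166.67 mm³, ΣAȳ = 85333.33 mm³.
x̄ = 255166.67/4500.00 = 56.70 mm; ȳ = 85333.33/4500.00 = 18.96 mm.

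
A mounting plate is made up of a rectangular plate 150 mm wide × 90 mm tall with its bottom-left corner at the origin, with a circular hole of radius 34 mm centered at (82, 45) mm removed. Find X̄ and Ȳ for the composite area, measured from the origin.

plate: A = 150 × 90 = 13500.00, centroid at (75.00, 45.00).
hole: A = −π·34² = -3631.68, centroid at (82.00, 45.00).
ΣA = 9868.32 mm²
ΣAX̄ = (13500.00)(75.00) + (-3631.68)(82.00) = 714702.15 mm³
ΣAȲ = (13500.00)(45.00) + (-3631.68)(45.00) = 444074.35 mm³
X̄ = 714702.15 / 9868.32 = 72.42 mm
Ȳ = 444074.35 / 9868.32 = 45.00 mm

X̄ = 72.42 mm, Ȳ = 45.00 mm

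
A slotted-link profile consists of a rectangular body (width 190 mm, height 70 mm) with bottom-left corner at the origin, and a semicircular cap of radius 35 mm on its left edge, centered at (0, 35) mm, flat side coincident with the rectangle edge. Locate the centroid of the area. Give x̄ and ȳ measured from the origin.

x̄ = 81.12 mm, ȳ = 35.00 mm

rectangular body: A = 190 × 70 = 13300.00, centroid at (95.00, 35.00).
semicircular end: A = ½π·35² = 1924.23, centroid at (-14.85, 35.00).
ΣA = 15224.23 mm², ΣAx̄ = 1234916.67 mm³, ΣAȳ = 532847.89 mm³.
x̄ = 1234916.67/15224.23 = 81.12 mm; ȳ = 532847.89/15224.23 = 35.00 mm.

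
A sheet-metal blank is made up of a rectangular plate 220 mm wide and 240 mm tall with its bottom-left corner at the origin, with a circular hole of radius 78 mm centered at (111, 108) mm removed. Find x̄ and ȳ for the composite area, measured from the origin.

x̄ = 109.43 mm, ȳ = 126.81 mm

Part | A | x̄ᵢ | ȳᵢ | A·x̄ᵢ | A·ȳᵢ
plate | 52800.00 | 110.00 | 120.00 | 5808000.00 | 6336000.00
hole | -19113.45 | 111.00 | 108.00 | -2121592.92 | -2064252.57
Σ | 33686.55 |  |  | 3686407.08 | 4271747.43
x̄ = 3686407.08 / 33686.55 = 109.43 mm
ȳ = 4271747.43 / 33686.55 = 126.81 mm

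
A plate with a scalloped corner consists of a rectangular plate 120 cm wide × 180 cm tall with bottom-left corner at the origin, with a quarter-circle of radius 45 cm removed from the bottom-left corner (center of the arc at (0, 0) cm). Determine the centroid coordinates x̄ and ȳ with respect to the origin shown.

plate: A = 120 × 180 = 21600.00, centroid at (60.00, 90.00).
removed quarter-circle: A = −¼π·45² = -1590.43, centroid at (19.10, 19.10).
ΣA = 20009.57 cm²
ΣAx̄ = (21600.00)(60.00) + (-1590.43)(19.10) = 1265625.00 cm³
ΣAȳ = (21600.00)(90.00) + (-1590.43)(19.10) = 1913625.00 cm³
x̄ = 1265625.00 / 20009.57 = 63.25 cm
ȳ = 1913625.00 / 20009.57 = 95.64 cm

x̄ = 63.25 cm, ȳ = 95.64 cm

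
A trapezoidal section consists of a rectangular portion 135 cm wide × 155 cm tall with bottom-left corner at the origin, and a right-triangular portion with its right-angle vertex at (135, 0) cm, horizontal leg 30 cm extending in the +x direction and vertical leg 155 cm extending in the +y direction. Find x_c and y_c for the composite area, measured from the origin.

x_c = 75.25 cm, y_c = 74.92 cm

rectangular portion: A = 135 × 155 = 20925.00, centroid at (67.50, 77.50).
triangular portion: A = ½·30·155 = 2325.00, centroid at (145.00, 51.67).
ΣA = 23250.00 cm², ΣAx_c = 1749562.50 cm³, ΣAy_c = 1741812.50 cm³.
x_c = 1749562.50/23250.00 = 75.25 cm; y_c = 1741812.50/23250.00 = 74.92 cm.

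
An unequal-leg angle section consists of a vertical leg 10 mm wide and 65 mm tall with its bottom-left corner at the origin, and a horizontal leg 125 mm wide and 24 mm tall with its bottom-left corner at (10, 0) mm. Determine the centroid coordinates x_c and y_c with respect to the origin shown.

x_c = 60.48 mm, y_c = 15.65 mm

Part | A | x̄ᵢ | ȳᵢ | A·x̄ᵢ | A·ȳᵢ
vertical leg | 650.00 | 5.00 | 32.50 | 3250.00 | 21125.00
horizontal leg | 3000.00 | 72.50 | 12.00 | 217500.00 | 36000.00
Σ | 3650.00 |  |  | 220750.00 | 57125.00
x_c = 220750.00 / 3650.00 = 60.48 mm
y_c = 57125.00 / 3650.00 = 15.65 mm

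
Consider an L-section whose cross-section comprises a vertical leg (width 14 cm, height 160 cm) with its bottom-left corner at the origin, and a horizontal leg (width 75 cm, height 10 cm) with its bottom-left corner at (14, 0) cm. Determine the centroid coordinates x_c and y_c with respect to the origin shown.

x_c = 18.16 cm, y_c = 61.19 cm

Part | A | x̄ᵢ | ȳᵢ | A·x̄ᵢ | A·ȳᵢ
vertical leg | 2240.00 | 7.00 | 80.00 | 15680.00 | 179200.00
horizontal leg | 750.00 | 51.50 | 5.00 | 38625.00 | 3750.00
Σ | 2990.00 |  |  | 54305.00 | 182950.00
x_c = 54305.00 / 2990.00 = 18.16 cm
y_c = 182950.00 / 2990.00 = 61.19 cm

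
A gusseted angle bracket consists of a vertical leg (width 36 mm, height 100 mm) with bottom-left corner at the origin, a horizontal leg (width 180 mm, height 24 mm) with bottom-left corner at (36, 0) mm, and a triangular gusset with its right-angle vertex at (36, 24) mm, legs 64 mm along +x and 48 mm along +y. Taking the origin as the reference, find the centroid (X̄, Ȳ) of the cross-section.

vertical leg: A = 36 × 100 = 3600.00, centroid at (18.00, 50.00).
horizontal leg: A = 180 × 24 = 4320.00, centroid at (126.00, 12.00).
gusset: A = ½·64·48 = 1536.00, centroid at (57.33, 40.00).
ΣA = 9456.00 mm²
ΣAX̄ = (3600.00)(18.00) + (4320.00)(126.00) + (1536.00)(57.33) = 697184.00 mm³
ΣAȲ = (3600.00)(50.00) + (4320.00)(12.00) + (1536.00)(40.00) = 293280.00 mm³
X̄ = 697184.00 / 9456.00 = 73.73 mm
Ȳ = 293280.00 / 9456.00 = 31.02 mm

X̄ = 73.73 mm, Ȳ = 31.02 mm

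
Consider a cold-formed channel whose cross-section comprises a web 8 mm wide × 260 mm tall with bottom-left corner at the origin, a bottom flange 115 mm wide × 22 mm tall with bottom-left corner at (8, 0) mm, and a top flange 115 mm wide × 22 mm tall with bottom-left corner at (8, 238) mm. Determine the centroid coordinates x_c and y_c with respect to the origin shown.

x_c = 47.58 mm, y_c = 130.00 mm

Part | A | x̄ᵢ | ȳᵢ | A·x̄ᵢ | A·ȳᵢ
web | 2080.00 | 4.00 | 130.00 | 8320.00 | 270400.00
bottom flange | 2530.00 | 65.50 | 11.00 | 165715.00 | 27830.00
top flange | 2530.00 | 65.50 | 249.00 | 165715.00 | 629970.00
Σ | 7140.00 |  |  | 339750.00 | 928200.00
x_c = 339750.00 / 7140.00 = 47.58 mm
y_c = 928200.00 / 7140.00 = 130.00 mm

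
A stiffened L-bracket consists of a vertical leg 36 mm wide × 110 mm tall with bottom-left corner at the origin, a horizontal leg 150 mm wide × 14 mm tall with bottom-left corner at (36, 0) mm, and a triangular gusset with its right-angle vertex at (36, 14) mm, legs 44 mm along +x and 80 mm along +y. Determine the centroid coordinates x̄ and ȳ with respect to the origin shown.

Part | A | x̄ᵢ | ȳᵢ | A·x̄ᵢ | A·ȳᵢ
vertical leg | 3960.00 | 18.00 | 55.00 | 71280.00 | 217800.00
horizontal leg | 2100.00 | 111.00 | 7.00 | 233100.00 | 14700.00
gusset | 1760.00 | 50.67 | 40.67 | 89173.33 | 71573.33
Σ | 7820.00 |  |  | 393553.33 | 304073.33
x̄ = 393553.33 / 7820.00 = 50.33 mm
ȳ = 304073.33 / 7820.00 = 38.88 mm

x̄ = 50.33 mm, ȳ = 38.88 mm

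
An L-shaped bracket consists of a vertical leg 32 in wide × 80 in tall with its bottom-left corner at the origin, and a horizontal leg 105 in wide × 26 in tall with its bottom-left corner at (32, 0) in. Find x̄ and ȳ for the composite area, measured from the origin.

vertical leg: A = 32 × 80 = 2560.00, centroid at (16.00, 40.00).
horizontal leg: A = 105 × 26 = 2730.00, centroid at (84.50, 13.00).
ΣA = 5290.00 in², ΣAx̄ = 271645.00 in³, ΣAȳ = 137890.00 in³.
x̄ = 271645.00/5290.00 = 51.35 in; ȳ = 137890.00/5290.00 = 26.07 in.

x̄ = 51.35 in, ȳ = 26.07 in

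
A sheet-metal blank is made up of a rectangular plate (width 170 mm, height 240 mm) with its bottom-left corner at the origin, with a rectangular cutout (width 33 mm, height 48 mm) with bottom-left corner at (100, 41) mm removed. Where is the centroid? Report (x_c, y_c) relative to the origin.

plate: A = 170 × 240 = 40800.00, centroid at (85.00, 120.00).
hole: A = −(33 × 48) = -1584.00, centroid at (116.50, 65.00).
ΣA = 39216.00 mm², ΣAx_c = 3283464.00 mm³, ΣAy_c = 4793040.00 mm³.
x_c = 3283464.00/39216.00 = 83.73 mm; y_c = 4793040.00/39216.00 = 122.22 mm.

x_c = 83.73 mm, y_c = 122.22 mm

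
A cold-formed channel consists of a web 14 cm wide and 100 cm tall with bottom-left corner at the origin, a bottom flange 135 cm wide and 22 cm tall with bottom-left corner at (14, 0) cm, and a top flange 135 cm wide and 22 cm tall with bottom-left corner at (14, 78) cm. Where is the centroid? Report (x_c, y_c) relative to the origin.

x_c = 67.29 cm, y_c = 50.00 cm

web: A = 14 × 100 = 1400.00, centroid at (7.00, 50.00).
bottom flange: A = 135 × 22 = 2970.00, centroid at (81.50, 11.00).
top flange: A = 135 × 22 = 2970.00, centroid at (81.50, 89.00).
ΣA = 7340.00 cm², ΣAx_c = 493910.00 cm³, ΣAy_c = 367000.00 cm³.
x_c = 493910.00/7340.00 = 67.29 cm; y_c = 367000.00/7340.00 = 50.00 cm.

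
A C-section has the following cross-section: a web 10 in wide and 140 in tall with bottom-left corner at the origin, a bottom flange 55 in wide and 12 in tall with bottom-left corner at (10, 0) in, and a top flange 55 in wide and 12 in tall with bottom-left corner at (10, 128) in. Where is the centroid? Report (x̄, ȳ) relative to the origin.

web: A = 10 × 140 = 1400.00, centroid at (5.00, 70.00).
bottom flange: A = 55 × 12 = 660.00, centroid at (37.50, 6.00).
top flange: A = 55 × 12 = 660.00, centroid at (37.50, 134.00).
ΣA = 2720.00 in²
ΣAx̄ = (1400.00)(5.00) + (660.00)(37.50) + (660.00)(37.50) = 56500.00 in³
ΣAȳ = (1400.00)(70.00) + (660.00)(6.00) + (660.00)(134.00) = 190400.00 in³
x̄ = 56500.00 / 2720.00 = 20.77 in
ȳ = 190400.00 / 2720.00 = 70.00 in

x̄ = 20.77 in, ȳ = 70.00 in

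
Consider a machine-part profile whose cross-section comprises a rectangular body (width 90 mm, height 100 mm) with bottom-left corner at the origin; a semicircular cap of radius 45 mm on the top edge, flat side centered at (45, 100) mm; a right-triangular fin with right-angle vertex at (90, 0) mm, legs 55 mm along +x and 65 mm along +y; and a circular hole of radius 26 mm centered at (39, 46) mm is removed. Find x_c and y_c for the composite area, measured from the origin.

x_c = 55.63 mm, y_c = 65.00 mm

rectangular body: A = 90 × 100 = 9000.00, centroid at (45.00, 50.00).
semicircular top: A = ½π·45² = 3180.86, centroid at (45.00, 119.10).
triangular fin: A = ½·55·65 = 1787.50, centroid at (108.33, 21.67).
hole: A = −π·26² = -2123.72, centroid at (39.00, 46.00).
ΣA = 11844.65 mm²
ΣAx_c = (9000.00)(45.00) + (3180.86)(45.00) + (1787.50)(108.33) + (-2123.72)(39.00) = 658959.70 mm³
ΣAy_c = (9000.00)(50.00) + (3180.86)(119.10) + (1787.50)(21.67) + (-2123.72)(46.00) = 769874.46 mm³
x_c = 658959.70 / 11844.65 = 55.63 mm
y_c = 769874.46 / 11844.65 = 65.00 mm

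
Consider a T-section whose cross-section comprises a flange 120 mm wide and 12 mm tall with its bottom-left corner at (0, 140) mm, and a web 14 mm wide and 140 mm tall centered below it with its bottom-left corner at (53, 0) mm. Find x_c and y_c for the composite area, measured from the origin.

web: A = 14 × 140 = 1960.00, centroid at (60.00, 70.00).
flange: A = 120 × 12 = 1440.00, centroid at (60.00, 146.00).
ΣA = 3400.00 mm²
ΣAx_c = (1960.00)(60.00) + (1440.00)(60.00) = 204000.00 mm³
ΣAy_c = (1960.00)(70.00) + (1440.00)(146.00) = 347440.00 mm³
x_c = 204000.00 / 3400.00 = 60.00 mm
y_c = 347440.00 / 3400.00 = 102.19 mm

x_c = 60.00 mm, y_c = 102.19 mm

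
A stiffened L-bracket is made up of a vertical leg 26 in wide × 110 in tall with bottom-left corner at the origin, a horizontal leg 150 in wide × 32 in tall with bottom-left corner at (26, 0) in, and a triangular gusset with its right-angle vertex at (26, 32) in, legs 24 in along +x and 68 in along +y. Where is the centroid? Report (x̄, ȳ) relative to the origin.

vertical leg: A = 26 × 110 = 2860.00, centroid at (13.00, 55.00).
horizontal leg: A = 150 × 32 = 4800.00, centroid at (101.00, 16.00).
gusset: A = ½·24·68 = 816.00, centroid at (34.00, 54.67).
ΣA = 8476.00 in², ΣAx̄ = 549724.00 in³, ΣAȳ = 278708.00 in³.
x̄ = 549724.00/8476.00 = 64.86 in; ȳ = 278708.00/8476.00 = 32.88 in.

x̄ = 64.86 in, ȳ = 32.88 in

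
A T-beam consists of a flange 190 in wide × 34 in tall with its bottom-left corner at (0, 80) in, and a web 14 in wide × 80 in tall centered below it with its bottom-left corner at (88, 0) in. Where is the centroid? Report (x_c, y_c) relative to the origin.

x_c = 95.00 in, y_c = 88.58 in

web: A = 14 × 80 = 1120.00, centroid at (95.00, 40.00).
flange: A = 190 × 34 = 6460.00, centroid at (95.00, 97.00).
ΣA = 7580.00 in², ΣAx_c = 720100.00 in³, ΣAy_c = 671420.00 in³.
x_c = 720100.00/7580.00 = 95.00 in; y_c = 671420.00/7580.00 = 88.58 in.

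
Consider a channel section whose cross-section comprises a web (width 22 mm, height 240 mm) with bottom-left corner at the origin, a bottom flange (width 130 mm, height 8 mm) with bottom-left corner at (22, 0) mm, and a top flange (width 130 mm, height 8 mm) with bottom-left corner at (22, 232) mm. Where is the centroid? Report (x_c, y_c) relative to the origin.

x_c = 32.48 mm, y_c = 120.00 mm

web: A = 22 × 240 = 5280.00, centroid at (11.00, 120.00).
bottom flange: A = 130 × 8 = 1040.00, centroid at (87.00, 4.00).
top flange: A = 130 × 8 = 1040.00, centroid at (87.00, 236.00).
ΣA = 7360.00 mm²
ΣAx_c = (5280.00)(11.00) + (1040.00)(87.00) + (1040.00)(87.00) = 239040.00 mm³
ΣAy_c = (5280.00)(120.00) + (1040.00)(4.00) + (1040.00)(236.00) = 883200.00 mm³
x_c = 239040.00 / 7360.00 = 32.48 mm
y_c = 883200.00 / 7360.00 = 120.00 mm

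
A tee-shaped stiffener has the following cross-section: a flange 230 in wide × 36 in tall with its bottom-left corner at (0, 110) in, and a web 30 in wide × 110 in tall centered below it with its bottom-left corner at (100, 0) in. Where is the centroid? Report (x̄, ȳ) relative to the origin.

x̄ = 115.00 in, ȳ = 107.20 in

web: A = 30 × 110 = 3300.00, centroid at (115.00, 55.00).
flange: A = 230 × 36 = 8280.00, centroid at (115.00, 128.00).
ΣA = 11580.00 in²
ΣAx̄ = (3300.00)(115.00) + (8280.00)(115.00) = 1331700.00 in³
ΣAȳ = (3300.00)(55.00) + (8280.00)(128.00) = 1241340.00 in³
x̄ = 1331700.00 / 11580.00 = 115.00 in
ȳ = 1241340.00 / 11580.00 = 107.20 in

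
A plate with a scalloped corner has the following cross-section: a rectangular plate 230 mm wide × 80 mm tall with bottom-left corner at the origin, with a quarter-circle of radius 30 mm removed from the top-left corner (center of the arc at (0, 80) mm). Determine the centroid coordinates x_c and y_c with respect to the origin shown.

Part | A | x̄ᵢ | ȳᵢ | A·x̄ᵢ | A·ȳᵢ
plate | 18400.00 | 115.00 | 40.00 | 2116000.00 | 736000.00
removed quarter-circle | -706.86 | 12.73 | 67.27 | -9000.00 | -47548.67
Σ | 17693.14 |  |  | 2107000.00 | 688451.33
x_c = 2107000.00 / 17693.14 = 119.09 mm
y_c = 688451.33 / 17693.14 = 38.91 mm

x_c = 119.09 mm, y_c = 38.91 mm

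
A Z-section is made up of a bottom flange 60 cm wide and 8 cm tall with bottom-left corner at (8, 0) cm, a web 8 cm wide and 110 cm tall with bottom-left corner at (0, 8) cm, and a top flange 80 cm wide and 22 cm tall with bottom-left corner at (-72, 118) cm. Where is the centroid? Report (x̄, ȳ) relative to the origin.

x̄ = -11.08 cm, ȳ = 91.15 cm

bottom flange: A = 60 × 8 = 480.00, centroid at (38.00, 4.00).
web: A = 8 × 110 = 880.00, centroid at (4.00, 63.00).
top flange: A = 80 × 22 = 1760.00, centroid at (-32.00, 129.00).
ΣA = 3120.00 cm², ΣAx̄ = -34560.00 cm³, ΣAȳ = 284400.00 cm³.
x̄ = -34560.00/3120.00 = -11.08 cm; ȳ = 284400.00/3120.00 = 91.15 cm.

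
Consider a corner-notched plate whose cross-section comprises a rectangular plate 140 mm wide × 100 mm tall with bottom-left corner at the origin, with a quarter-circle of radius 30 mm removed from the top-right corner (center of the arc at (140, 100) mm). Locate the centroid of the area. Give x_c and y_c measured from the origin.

plate: A = 140 × 100 = 14000.00, centroid at (70.00, 50.00).
removed quarter-circle: A = −¼π·30² = -706.86, centroid at (127.27, 87.27).
ΣA = 13293.14 mm²
ΣAx_c = (14000.00)(70.00) + (-706.86)(127.27) = 890039.83 mm³
ΣAy_c = (14000.00)(50.00) + (-706.86)(87.27) = 638314.17 mm³
x_c = 890039.83 / 13293.14 = 66.95 mm
y_c = 638314.17 / 13293.14 = 48.02 mm

x_c = 66.95 mm, y_c = 48.02 mm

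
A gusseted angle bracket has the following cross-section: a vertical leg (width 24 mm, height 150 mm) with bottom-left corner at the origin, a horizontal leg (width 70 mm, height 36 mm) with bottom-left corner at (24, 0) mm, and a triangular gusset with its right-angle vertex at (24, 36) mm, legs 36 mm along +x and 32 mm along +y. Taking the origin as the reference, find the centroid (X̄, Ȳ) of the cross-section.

X̄ = 31.75 mm, Ȳ = 51.11 mm

vertical leg: A = 24 × 150 = 3600.00, centroid at (12.00, 75.00).
horizontal leg: A = 70 × 36 = 2520.00, centroid at (59.00, 18.00).
gusset: A = ½·36·32 = 576.00, centroid at (36.00, 46.67).
ΣA = 6696.00 mm²
ΣAX̄ = (3600.00)(12.00) + (2520.00)(59.00) + (576.00)(36.00) = 212616.00 mm³
ΣAȲ = (3600.00)(75.00) + (2520.00)(18.00) + (576.00)(46.67) = 342240.00 mm³
X̄ = 212616.00 / 6696.00 = 31.75 mm
Ȳ = 342240.00 / 6696.00 = 51.11 mm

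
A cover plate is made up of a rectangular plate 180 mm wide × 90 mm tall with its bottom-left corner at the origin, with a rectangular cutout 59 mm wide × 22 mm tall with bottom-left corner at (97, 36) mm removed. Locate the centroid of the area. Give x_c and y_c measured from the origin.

Part | A | x̄ᵢ | ȳᵢ | A·x̄ᵢ | A·ȳᵢ
plate | 16200.00 | 90.00 | 45.00 | 1458000.00 | 729000.00
hole | -1298.00 | 126.50 | 47.00 | -164197.00 | -61006.00
Σ | 14902.00 |  |  | 1293803.00 | 667994.00
x_c = 1293803.00 / 14902.00 = 86.82 mm
y_c = 667994.00 / 14902.00 = 44.83 mm

x_c = 86.82 mm, y_c = 44.83 mm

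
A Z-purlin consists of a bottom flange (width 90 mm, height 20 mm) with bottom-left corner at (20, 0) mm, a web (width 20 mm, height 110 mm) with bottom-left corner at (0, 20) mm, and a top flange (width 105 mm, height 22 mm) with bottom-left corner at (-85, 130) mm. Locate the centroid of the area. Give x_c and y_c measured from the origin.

Part | A | x̄ᵢ | ȳᵢ | A·x̄ᵢ | A·ȳᵢ
bottom flange | 1800.00 | 65.00 | 10.00 | 117000.00 | 18000.00
web | 2200.00 | 10.00 | 75.00 | 22000.00 | 165000.00
top flange | 2310.00 | -32.50 | 141.00 | -75075.00 | 325710.00
Σ | 6310.00 |  |  | 63925.00 | 508710.00
x_c = 63925.00 / 6310.00 = 10.13 mm
y_c = 508710.00 / 6310.00 = 80.62 mm

x_c = 10.13 mm, y_c = 80.62 mm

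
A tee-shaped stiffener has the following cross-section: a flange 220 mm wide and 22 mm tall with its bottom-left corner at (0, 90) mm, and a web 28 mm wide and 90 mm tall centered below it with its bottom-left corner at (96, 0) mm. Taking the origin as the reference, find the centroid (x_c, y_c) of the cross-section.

x_c = 110.00 mm, y_c = 81.83 mm

web: A = 28 × 90 = 2520.00, centroid at (110.00, 45.00).
flange: A = 220 × 22 = 4840.00, centroid at (110.00, 101.00).
ΣA = 7360.00 mm², ΣAx_c = 809600.00 mm³, ΣAy_c = 602240.00 mm³.
x_c = 809600.00/7360.00 = 110.00 mm; y_c = 602240.00/7360.00 = 81.83 mm.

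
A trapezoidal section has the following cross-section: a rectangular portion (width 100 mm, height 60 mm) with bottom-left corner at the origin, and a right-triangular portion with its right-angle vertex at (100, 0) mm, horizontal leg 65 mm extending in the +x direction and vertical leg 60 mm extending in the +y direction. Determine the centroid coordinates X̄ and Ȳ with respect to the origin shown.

X̄ = 67.58 mm, Ȳ = 27.55 mm

rectangular portion: A = 100 × 60 = 6000.00, centroid at (50.00, 30.00).
triangular portion: A = ½·65·60 = 1950.00, centroid at (121.67, 20.00).
ΣA = 7950.00 mm²
ΣAX̄ = (6000.00)(50.00) + (1950.00)(121.67) = 537250.00 mm³
ΣAȲ = (6000.00)(30.00) + (1950.00)(20.00) = 219000.00 mm³
X̄ = 537250.00 / 7950.00 = 67.58 mm
Ȳ = 219000.00 / 7950.00 = 27.55 mm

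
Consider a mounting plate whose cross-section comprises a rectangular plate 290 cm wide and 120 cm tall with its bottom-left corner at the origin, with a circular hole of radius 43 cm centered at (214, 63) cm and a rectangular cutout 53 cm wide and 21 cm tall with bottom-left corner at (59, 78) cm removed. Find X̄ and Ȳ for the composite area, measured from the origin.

X̄ = 133.00 cm, Ȳ = 58.24 cm

plate: A = 290 × 120 = 34800.00, centroid at (145.00, 60.00).
hole 1: A = −π·43² = -5808.80, centroid at (214.00, 63.00).
hole 2: A = −(53 × 21) = -1113.00, centroid at (85.50, 88.50).
ΣA = 27878.20 cm²
ΣAX̄ = (34800.00)(145.00) + (-5808.80)(214.00) + (-1113.00)(85.50) = 3707754.27 cm³
ΣAȲ = (34800.00)(60.00) + (-5808.80)(63.00) + (-1113.00)(88.50) = 1623544.80 cm³
X̄ = 3707754.27 / 27878.20 = 133.00 cm
Ȳ = 1623544.80 / 27878.20 = 58.24 cm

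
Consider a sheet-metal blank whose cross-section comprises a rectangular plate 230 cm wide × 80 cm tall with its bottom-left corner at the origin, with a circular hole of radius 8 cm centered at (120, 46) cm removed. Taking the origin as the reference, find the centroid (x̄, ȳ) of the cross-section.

plate: A = 230 × 80 = 18400.00, centroid at (115.00, 40.00).
hole: A = −π·8² = -201.06, centroid at (120.00, 46.00).
ΣA = 18198.94 cm², ΣAx̄ = 2091872.57 cm³, ΣAȳ = 726751.15 cm³.
x̄ = 2091872.57/18198.94 = 114.94 cm; ȳ = 726751.15/18198.94 = 39.93 cm.

x̄ = 114.94 cm, ȳ = 39.93 cm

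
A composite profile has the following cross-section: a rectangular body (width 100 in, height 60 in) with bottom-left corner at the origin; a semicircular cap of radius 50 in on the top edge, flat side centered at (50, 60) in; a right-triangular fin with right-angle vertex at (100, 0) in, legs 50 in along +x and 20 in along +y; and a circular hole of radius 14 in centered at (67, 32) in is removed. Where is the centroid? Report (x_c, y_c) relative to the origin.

rectangular body: A = 100 × 60 = 6000.00, centroid at (50.00, 30.00).
semicircular top: A = ½π·50² = 3926.99, centroid at (50.00, 81.22).
triangular fin: A = ½·50·20 = 500.00, centroid at (116.67, 6.67).
hole: A = −π·14² = -615.75, centroid at (67.00, 32.00).
ΣA = 9811.24 in²
ΣAx_c = (6000.00)(50.00) + (3926.99)(50.00) + (500.00)(116.67) + (-615.75)(67.00) = 513427.48 in³
ΣAy_c = (6000.00)(30.00) + (3926.99)(81.22) + (500.00)(6.67) + (-615.75)(32.00) = 482582.05 in³
x_c = 513427.48 / 9811.24 = 52.33 in
y_c = 482582.05 / 9811.24 = 49.19 in

x_c = 52.33 in, y_c = 49.19 in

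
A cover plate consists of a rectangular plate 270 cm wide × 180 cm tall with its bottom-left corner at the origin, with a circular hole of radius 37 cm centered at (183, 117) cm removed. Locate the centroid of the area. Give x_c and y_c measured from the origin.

Part | A | x̄ᵢ | ȳᵢ | A·x̄ᵢ | A·ȳᵢ
plate | 48600.00 | 135.00 | 90.00 | 6561000.00 | 4374000.00
hole | -4300.84 | 183.00 | 117.00 | -787053.78 | -503198.32
Σ | 44299.16 |  |  | 5773946.22 | 3870801.68
x_c = 5773946.22 / 44299.16 = 130.34 cm
y_c = 3870801.68 / 44299.16 = 87.38 cm

x_c = 130.34 cm, y_c = 87.38 cm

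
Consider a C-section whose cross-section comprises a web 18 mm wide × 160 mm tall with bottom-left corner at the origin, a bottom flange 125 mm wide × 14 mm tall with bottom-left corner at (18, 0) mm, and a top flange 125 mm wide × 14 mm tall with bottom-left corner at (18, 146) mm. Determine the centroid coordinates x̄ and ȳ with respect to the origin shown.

Part | A | x̄ᵢ | ȳᵢ | A·x̄ᵢ | A·ȳᵢ
web | 2880.00 | 9.00 | 80.00 | 25920.00 | 230400.00
bottom flange | 1750.00 | 80.50 | 7.00 | 140875.00 | 12250.00
top flange | 1750.00 | 80.50 | 153.00 | 140875.00 | 267750.00
Σ | 6380.00 |  |  | 307670.00 | 510400.00
x̄ = 307670.00 / 6380.00 = 48.22 mm
ȳ = 510400.00 / 6380.00 = 80.00 mm

x̄ = 48.22 mm, ȳ = 80.00 mm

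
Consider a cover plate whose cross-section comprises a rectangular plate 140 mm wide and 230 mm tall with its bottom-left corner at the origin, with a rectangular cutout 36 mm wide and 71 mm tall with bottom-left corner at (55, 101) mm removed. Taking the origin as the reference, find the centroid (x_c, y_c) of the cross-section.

Part | A | x̄ᵢ | ȳᵢ | A·x̄ᵢ | A·ȳᵢ
plate | 32200.00 | 70.00 | 115.00 | 2254000.00 | 3703000.00
hole | -2556.00 | 73.00 | 136.50 | -186588.00 | -348894.00
Σ | 29644.00 |  |  | 2067412.00 | 3354106.00
x_c = 2067412.00 / 29644.00 = 69.74 mm
y_c = 3354106.00 / 29644.00 = 113.15 mm

x_c = 69.74 mm, y_c = 113.15 mm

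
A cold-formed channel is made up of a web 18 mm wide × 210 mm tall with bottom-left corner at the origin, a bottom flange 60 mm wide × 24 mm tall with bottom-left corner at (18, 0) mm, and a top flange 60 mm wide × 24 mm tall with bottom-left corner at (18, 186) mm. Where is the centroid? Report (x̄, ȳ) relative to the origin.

web: A = 18 × 210 = 3780.00, centroid at (9.00, 105.00).
bottom flange: A = 60 × 24 = 1440.00, centroid at (48.00, 12.00).
top flange: A = 60 × 24 = 1440.00, centroid at (48.00, 198.00).
ΣA = 6660.00 mm²
ΣAx̄ = (3780.00)(9.00) + (1440.00)(48.00) + (1440.00)(48.00) = 172260.00 mm³
ΣAȳ = (3780.00)(105.00) + (1440.00)(12.00) + (1440.00)(198.00) = 699300.00 mm³
x̄ = 172260.00 / 6660.00 = 25.86 mm
ȳ = 699300.00 / 6660.00 = 105.00 mm

x̄ = 25.86 mm, ȳ = 105.00 mm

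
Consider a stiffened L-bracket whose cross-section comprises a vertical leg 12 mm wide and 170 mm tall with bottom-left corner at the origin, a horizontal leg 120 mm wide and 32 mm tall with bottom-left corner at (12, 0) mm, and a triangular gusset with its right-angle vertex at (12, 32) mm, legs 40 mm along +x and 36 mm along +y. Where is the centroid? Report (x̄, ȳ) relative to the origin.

vertical leg: A = 12 × 170 = 2040.00, centroid at (6.00, 85.00).
horizontal leg: A = 120 × 32 = 3840.00, centroid at (72.00, 16.00).
gusset: A = ½·40·36 = 720.00, centroid at (25.33, 44.00).
ΣA = 6600.00 mm², ΣAx̄ = 306960.00 mm³, ΣAȳ = 266520.00 mm³.
x̄ = 306960.00/6600.00 = 46.51 mm; ȳ = 266520.00/6600.00 = 40.38 mm.

x̄ = 46.51 mm, ȳ = 40.38 mm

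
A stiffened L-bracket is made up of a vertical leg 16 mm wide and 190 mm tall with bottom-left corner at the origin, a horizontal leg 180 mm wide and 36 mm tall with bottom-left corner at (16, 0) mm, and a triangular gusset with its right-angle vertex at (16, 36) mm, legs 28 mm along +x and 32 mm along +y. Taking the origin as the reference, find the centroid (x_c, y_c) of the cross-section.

x_c = 72.49 mm, y_c = 42.77 mm

vertical leg: A = 16 × 190 = 3040.00, centroid at (8.00, 95.00).
horizontal leg: A = 180 × 36 = 6480.00, centroid at (106.00, 18.00).
gusset: A = ½·28·32 = 448.00, centroid at (25.33, 46.67).
ΣA = 9968.00 mm²
ΣAx_c = (3040.00)(8.00) + (6480.00)(106.00) + (448.00)(25.33) = 722549.33 mm³
ΣAy_c = (3040.00)(95.00) + (6480.00)(18.00) + (448.00)(46.67) = 426346.67 mm³
x_c = 722549.33 / 9968.00 = 72.49 mm
y_c = 426346.67 / 9968.00 = 42.77 mm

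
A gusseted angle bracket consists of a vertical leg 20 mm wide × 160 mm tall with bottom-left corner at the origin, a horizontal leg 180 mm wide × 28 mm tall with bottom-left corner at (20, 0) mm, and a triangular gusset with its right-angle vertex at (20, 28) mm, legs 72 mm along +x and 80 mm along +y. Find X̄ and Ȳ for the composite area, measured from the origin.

X̄ = 64.13 mm, Ȳ = 43.53 mm

Part | A | x̄ᵢ | ȳᵢ | A·x̄ᵢ | A·ȳᵢ
vertical leg | 3200.00 | 10.00 | 80.00 | 32000.00 | 256000.00
horizontal leg | 5040.00 | 110.00 | 14.00 | 554400.00 | 70560.00
gusset | 2880.00 | 44.00 | 54.67 | 126720.00 | 157440.00
Σ | 11120.00 |  |  | 713120.00 | 484000.00
X̄ = 713120.00 / 11120.00 = 64.13 mm
Ȳ = 484000.00 / 11120.00 = 43.53 mm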